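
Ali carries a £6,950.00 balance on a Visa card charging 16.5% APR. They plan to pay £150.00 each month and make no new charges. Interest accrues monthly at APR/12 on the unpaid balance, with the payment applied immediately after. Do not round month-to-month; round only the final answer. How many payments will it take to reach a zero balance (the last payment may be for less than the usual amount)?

Monthly rate r = 16.5%/12 = 1.375% = 0.01375.
Recurrence: B ← B·(1+r) − £150.00.
Month 1: interest £95.56; balance after payment £6,895.56.
Month 2: interest £94.81; balance after payment £6,840.38.
Closed form: n = −ln(1 − rB₀/P)/ln(1+r) = −ln(0.36292)/ln(1.01375) ≈ 74.221, so the balance reaches zero during payment 75.

75 payments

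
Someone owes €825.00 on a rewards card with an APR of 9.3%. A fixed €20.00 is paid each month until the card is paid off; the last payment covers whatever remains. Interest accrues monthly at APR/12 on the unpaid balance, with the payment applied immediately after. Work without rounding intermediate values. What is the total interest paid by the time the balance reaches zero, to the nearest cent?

Monthly rate r = 9.3%/12 = 0.775% = 0.00775.
Payoff takes n = ⌈−ln(1 − rB₀/P)/ln(1+r)⌉ = ⌈49.896⌉ = 50 payments; the last is €17.93.
Total paid = 49·€20.00 + €17.93 = €997.93.
Total interest = total paid − principal = €997.93 − €825.00 = €172.93.

€172.93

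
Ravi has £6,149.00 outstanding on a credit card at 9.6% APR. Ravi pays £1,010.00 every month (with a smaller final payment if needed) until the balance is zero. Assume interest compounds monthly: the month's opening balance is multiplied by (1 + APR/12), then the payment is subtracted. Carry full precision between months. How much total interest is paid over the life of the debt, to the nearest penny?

£180.76

Monthly rate r = 9.6%/12 = 0.8% = 0.008.
Payoff takes n = ⌈−ln(1 − rB₀/P)/ln(1+r)⌉ = ⌈6.266⌉ = 7 payments; the last is £269.76.
Total paid = 6·£1,010.00 + £269.76 = £6,329.76.
Total interest = total paid − principal = £6,329.76 − £6,149.00 = £180.76.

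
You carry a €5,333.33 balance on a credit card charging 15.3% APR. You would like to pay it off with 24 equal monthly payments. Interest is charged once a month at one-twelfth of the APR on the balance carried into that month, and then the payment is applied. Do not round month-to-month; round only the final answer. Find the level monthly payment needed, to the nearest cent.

Monthly rate r = 15.3%/12 = 1.275% = 0.01275.
Level-payment amortization: P = B₀·r / (1 − (1+r)^(−n)) = 5333.33·0.01275 / (1 − 1.01275^(−24)).
Denominator 1 − (1+r)^(−24) = 0.262187591.
P = 68 / 0.262187591 ≈ 259.36.

€259.36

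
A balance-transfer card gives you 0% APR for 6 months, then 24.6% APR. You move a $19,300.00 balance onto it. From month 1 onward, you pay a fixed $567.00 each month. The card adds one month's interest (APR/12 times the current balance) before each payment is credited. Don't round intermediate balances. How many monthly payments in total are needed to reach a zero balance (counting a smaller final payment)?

Promo months 1–6 at r₀ = 0%/12 = 0; months 7+ at r₁ = 24.6%/12 = 0.0205.
After month 6 (no interest yet): B = $19,300.00 − 6·$567.00 = $15,898.00.
Then at r₁ with $567.00/mo: n₂ = −ln(1 − r₁·B/P)/ln(1+r₁) ≈ 42.14 → 43 more payments.

49 months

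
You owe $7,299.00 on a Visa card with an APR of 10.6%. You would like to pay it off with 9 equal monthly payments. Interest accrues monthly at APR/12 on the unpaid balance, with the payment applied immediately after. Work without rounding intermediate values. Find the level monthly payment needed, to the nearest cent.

Monthly rate r = 10.6%/12 = 0.883333% = 0.00883333.
Level-payment amortization: P = B₀·r / (1 − (1+r)^(−n)) = 7299.00·0.00883333 / (1 − 1.00883^(−9)).
Denominator 1 − (1+r)^(−9) = 0.0760995296.
P = 64.4745 / 0.0760995296 ≈ 847.24.

$847.24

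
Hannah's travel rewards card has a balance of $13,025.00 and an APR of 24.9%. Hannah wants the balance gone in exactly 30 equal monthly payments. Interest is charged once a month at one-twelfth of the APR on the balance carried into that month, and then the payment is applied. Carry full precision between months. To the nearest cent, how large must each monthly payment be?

Monthly rate r = 24.9%/12 = 2.075% = 0.02075.
Level-payment amortization: P = B₀·r / (1 − (1+r)^(−n)) = 13025.00·0.02075 / (1 − 1.02075^(−30)).
Denominator 1 − (1+r)^(−30) = 0.459969434.
P = 270.269 / 0.459969434 ≈ 587.58.

$587.58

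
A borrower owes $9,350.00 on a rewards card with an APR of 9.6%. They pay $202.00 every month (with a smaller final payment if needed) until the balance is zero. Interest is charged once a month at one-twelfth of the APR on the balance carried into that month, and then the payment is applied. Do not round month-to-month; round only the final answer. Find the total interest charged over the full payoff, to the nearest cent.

$2,374.99

Monthly rate r = 9.6%/12 = 0.8% = 0.008.
Payoff takes n = ⌈−ln(1 − rB₀/P)/ln(1+r)⌉ = ⌈58.044⌉ = 59 payments; the last is $8.99.
Total paid = 58·$202.00 + $8.99 = $11,724.99.
Total interest = total paid − principal = $11,724.99 − $9,350.00 = $2,374.99.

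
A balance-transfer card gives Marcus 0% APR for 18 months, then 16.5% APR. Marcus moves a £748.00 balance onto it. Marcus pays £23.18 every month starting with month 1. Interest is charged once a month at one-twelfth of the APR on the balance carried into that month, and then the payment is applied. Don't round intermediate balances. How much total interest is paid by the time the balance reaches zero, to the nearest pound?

Promo months 1–18 at r₀ = 0%/12 = 0; months 19+ at r₁ = 16.5%/12 = 0.01375.
After month 18 (no interest yet): B = £748.00 − 18·£23.18 = £330.76.
Then at r₁ with £23.18/mo: n₂ = −ln(1 − r₁·B/P)/ln(1+r₁) ≈ 15.99 → 16 more payments.
Total paid = 33·£23.18 + £23.02 = £787.96; interest = £787.96 − £748.00 = £39.96.

£40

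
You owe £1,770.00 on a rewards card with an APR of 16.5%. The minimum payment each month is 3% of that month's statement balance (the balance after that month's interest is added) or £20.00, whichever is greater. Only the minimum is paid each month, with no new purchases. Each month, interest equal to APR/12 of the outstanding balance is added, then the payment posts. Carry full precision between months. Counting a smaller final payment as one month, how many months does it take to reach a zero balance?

103 months

Monthly rate r = 16.5%/12 = 1.375% = 0.01375.
While 3% of the post-interest balance exceeds £20.00, each month B ← (B·(1+r))·(1 − 0.03), i.e. B shrinks by the factor (1+r)·0.97 = 0.98334.
This holds for months 1–59. Entering month 60 the balance is £656.79; 3% of the post-interest balance is now below £20.00, so the flat £20.00 minimum applies from here.
From month 60 a fixed £20.00 at rate r clears £656.79 in 44 more payments. Total: 59 + 44 = 103 months.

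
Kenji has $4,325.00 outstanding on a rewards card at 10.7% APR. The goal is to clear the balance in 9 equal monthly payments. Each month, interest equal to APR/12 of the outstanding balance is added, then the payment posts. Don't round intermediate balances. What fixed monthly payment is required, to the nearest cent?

$502.23

Monthly rate r = 10.7%/12 = 0.891667% = 0.00891667.
Level-payment amortization: P = B₀·r / (1 − (1+r)^(−n)) = 4325.00·0.00891667 / (1 − 1.00892^(−9)).
Denominator 1 − (1+r)^(−9) = 0.0767861041.
P = 38.5646 / 0.0767861041 ≈ 502.23.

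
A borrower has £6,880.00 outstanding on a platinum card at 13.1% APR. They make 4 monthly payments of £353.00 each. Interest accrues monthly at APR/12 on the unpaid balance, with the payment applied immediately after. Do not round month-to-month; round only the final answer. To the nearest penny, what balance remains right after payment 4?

Monthly rate r = 13.1%/12 = 1.09167% = 0.0109167.
Each month: B ← B·(1+r) − £353.00.
Month 1: interest £75.11; balance after payment £6,602.11.
Month 2: interest £72.07; balance after payment £6,321.18.
Month 3: interest £69.01; balance after payment £6,037.19.
Month 4: interest £65.91; balance after payment £5,750.09.

£5,750.09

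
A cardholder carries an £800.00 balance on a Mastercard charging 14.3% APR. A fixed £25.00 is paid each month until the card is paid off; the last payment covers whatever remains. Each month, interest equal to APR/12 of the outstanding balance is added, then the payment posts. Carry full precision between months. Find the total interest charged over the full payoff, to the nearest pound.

Monthly rate r = 14.3%/12 = 1.19167% = 0.0119167.
Payoff takes n = ⌈−ln(1 − rB₀/P)/ln(1+r)⌉ = ⌈40.535⌉ = 41 payments; the last is £13.42.
Total paid = 40·£25.00 + £13.42 = £1,013.42.
Total interest = total paid − principal = £1,013.42 − £800.00 = £213.42.

£213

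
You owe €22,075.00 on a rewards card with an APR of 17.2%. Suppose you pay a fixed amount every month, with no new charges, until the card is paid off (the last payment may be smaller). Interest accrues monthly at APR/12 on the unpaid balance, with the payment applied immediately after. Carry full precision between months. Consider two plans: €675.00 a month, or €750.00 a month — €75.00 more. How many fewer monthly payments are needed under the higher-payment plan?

6 fewer payments

Monthly rate r = 17.2%/12 = 1.43333% = 0.0143333.
At €675.00/mo: n = ⌈−ln(1 − rB₀/P)/ln(1+r)⌉ = 45 payments (last €301.83); total interest = total paid − €22,075.00 = €7,926.83.
At €750.00/mo: 39 payments (last €379.18); total interest €6,804.18.
Payments saved = 45 − 39 = 6.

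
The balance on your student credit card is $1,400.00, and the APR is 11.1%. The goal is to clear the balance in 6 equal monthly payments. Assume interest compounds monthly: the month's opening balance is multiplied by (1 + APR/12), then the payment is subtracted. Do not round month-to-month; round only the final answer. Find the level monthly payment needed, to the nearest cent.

Monthly rate r = 11.1%/12 = 0.925% = 0.00925.
Level-payment amortization: P = B₀·r / (1 − (1+r)^(−n)) = 1400.00·0.00925 / (1 − 1.00925^(−6)).
Denominator 1 − (1+r)^(−6) = 0.0537466032.
P = 12.95 / 0.0537466032 ≈ 240.95.

$240.95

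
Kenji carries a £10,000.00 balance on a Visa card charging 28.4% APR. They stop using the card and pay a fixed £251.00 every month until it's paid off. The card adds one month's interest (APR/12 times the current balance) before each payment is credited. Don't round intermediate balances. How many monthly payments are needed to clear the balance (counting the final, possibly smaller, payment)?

Monthly rate r = 28.4%/12 = 2.36667% = 0.0236667.
Recurrence: B ← B·(1+r) − £251.00.
Month 1: interest £236.67; balance after payment £9,985.67.
Month 2: interest £236.33; balance after payment £9,970.99.
Closed form: n = −ln(1 − rB₀/P)/ln(1+r) = −ln(0.057105)/ln(1.02367) ≈ 122.392, so the balance reaches zero during payment 123.

123 payments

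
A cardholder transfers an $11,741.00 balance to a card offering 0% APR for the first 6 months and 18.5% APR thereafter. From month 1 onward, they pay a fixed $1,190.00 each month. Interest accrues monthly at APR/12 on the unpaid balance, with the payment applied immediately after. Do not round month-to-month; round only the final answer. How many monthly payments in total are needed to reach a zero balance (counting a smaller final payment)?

11 payments

Promo months 1–6 at r₀ = 0%/12 = 0; months 7+ at r₁ = 18.5%/12 = 0.0154167.
After month 6 (no interest yet): B = $11,741.00 − 6·$1,190.00 = $4,601.00.
Then at r₁ with $1,190.00/mo: n₂ = −ln(1 − r₁·B/P)/ln(1+r₁) ≈ 4.02 → 5 more payments.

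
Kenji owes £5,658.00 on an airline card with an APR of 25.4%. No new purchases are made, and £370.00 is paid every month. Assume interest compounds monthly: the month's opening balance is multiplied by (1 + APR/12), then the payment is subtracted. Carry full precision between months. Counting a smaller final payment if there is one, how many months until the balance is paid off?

Monthly rate r = 25.4%/12 = 2.11667% = 0.0211667.
Recurrence: B ← B·(1+r) − £370.00.
Month 1: interest £119.76; balance after payment £5,407.76.
Month 2: interest £114.46; balance after payment £5,152.23.
Closed form: n = −ln(1 − rB₀/P)/ln(1+r) = −ln(0.67632)/ln(1.02117) ≈ 18.671, so the balance reaches zero during payment 19.

19 months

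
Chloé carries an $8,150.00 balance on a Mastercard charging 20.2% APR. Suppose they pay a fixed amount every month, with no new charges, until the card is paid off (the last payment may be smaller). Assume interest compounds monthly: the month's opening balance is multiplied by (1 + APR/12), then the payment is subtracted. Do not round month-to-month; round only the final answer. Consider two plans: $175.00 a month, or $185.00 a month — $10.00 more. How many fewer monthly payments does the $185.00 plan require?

10 fewer payments

Monthly rate r = 20.2%/12 = 1.68333% = 0.0168333.
At $175.00/mo: n = ⌈−ln(1 − rB₀/P)/ln(1+r)⌉ = 92 payments (last $138.34); total interest = total paid − $8,150.00 = $7,913.34.
At $185.00/mo: 82 payments (last $11.22); total interest $6,846.22.
Payments saved = 92 − 82 = 10.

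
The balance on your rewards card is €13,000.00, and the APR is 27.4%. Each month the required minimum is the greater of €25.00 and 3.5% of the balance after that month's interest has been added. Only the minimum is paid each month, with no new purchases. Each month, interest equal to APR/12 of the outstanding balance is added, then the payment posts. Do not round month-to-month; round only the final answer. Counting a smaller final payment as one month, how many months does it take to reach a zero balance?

270 months

Monthly rate r = 27.4%/12 = 2.28333% = 0.0228333.
While 3.5% of the post-interest balance exceeds €25.00, each month B ← (B·(1+r))·(1 − 0.035), i.e. B shrinks by the factor (1+r)·0.965 = 0.98703.
This holds for months 1–225. Entering month 226 the balance is €689.74; 3.5% of the post-interest balance is now below €25.00, so the flat €25.00 minimum applies from here.
From month 226 a fixed €25.00 at rate r clears €689.74 in 45 more payments. Total: 225 + 45 = 270 months.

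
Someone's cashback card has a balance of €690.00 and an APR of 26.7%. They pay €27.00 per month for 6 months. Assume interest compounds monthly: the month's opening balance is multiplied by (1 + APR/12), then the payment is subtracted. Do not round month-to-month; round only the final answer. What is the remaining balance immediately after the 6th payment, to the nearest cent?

Monthly rate r = 26.7%/12 = 2.225% = 0.02225.
Each month: B ← B·(1+r) − €27.00.
Month 1: interest €15.35; balance after payment €678.35.
Month 2: interest €15.09; balance after payment €666.45.
Month 3: interest €14.83; balance after payment €654.27.
Month 4: interest €14.56; balance after payment €641.83.
Month 5: interest €14.28; balance after payment €629.11.
Month 6: interest €14.00; balance after payment €616.11.

€616.11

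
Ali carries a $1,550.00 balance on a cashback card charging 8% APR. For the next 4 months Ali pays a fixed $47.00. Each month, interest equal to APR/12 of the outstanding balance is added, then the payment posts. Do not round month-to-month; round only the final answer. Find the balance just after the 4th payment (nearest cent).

Monthly rate r = 8%/12 = 0.666667% = 0.00666667.
Each month: B ← B·(1+r) − $47.00.
Month 1: interest $10.33; balance after payment $1,513.33.
Month 2: interest $10.09; balance after payment $1,476.42.
Month 3: interest $9.84; balance after payment $1,439.27.
Month 4: interest $9.60; balance after payment $1,401.86.

$1,401.86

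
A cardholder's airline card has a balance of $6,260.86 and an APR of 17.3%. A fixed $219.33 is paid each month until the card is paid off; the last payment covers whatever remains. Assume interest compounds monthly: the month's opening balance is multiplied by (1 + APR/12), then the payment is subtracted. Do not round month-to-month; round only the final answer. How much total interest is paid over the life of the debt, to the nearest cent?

Monthly rate r = 17.3%/12 = 1.44167% = 0.0144167.
Payoff takes n = ⌈−ln(1 − rB₀/P)/ln(1+r)⌉ = ⌈37.043⌉ = 38 payments; the last is $9.57.
Total paid = 37·$219.33 + $9.57 = $8,124.78.
Total interest = total paid − principal = $8,124.78 − $6,260.86 = $1,863.92.

$1,863.92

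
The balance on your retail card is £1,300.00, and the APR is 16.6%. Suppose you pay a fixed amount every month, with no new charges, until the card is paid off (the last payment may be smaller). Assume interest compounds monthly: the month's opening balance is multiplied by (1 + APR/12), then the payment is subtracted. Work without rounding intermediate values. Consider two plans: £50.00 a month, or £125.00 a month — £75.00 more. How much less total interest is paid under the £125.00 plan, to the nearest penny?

£208.96

Monthly rate r = 16.6%/12 = 1.38333% = 0.0138333.
At £50.00/mo: n = ⌈−ln(1 − rB₀/P)/ln(1+r)⌉ = 33 payments (last £22.41); total interest = total paid − £1,300.00 = £322.41.
At £125.00/mo: 12 payments (last £38.45); total interest £113.45.
Interest saved = £322.41 − £113.45 = £208.96.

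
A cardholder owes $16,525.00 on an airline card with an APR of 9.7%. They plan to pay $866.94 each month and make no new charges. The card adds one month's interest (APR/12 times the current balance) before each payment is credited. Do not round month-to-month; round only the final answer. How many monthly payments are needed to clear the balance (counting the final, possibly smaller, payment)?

Monthly rate r = 9.7%/12 = 0.808333% = 0.00808333.
Recurrence: B ← B·(1+r) − $866.94.
Month 1: interest $133.58; balance after payment $15,791.64.
Month 2: interest $127.65; balance after payment $15,052.35.
Closed form: n = −ln(1 − rB₀/P)/ln(1+r) = −ln(0.84592)/ln(1.00808) ≈ 20.784, so the balance reaches zero during payment 21.

21 months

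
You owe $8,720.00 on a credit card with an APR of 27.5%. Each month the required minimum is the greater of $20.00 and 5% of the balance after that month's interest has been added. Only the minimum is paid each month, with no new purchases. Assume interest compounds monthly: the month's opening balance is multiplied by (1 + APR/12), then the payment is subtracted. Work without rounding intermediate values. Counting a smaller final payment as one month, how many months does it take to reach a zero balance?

Monthly rate r = 27.5%/12 = 2.29167% = 0.0229167.
While 5% of the post-interest balance exceeds $20.00, each month B ← (B·(1+r))·(1 − 0.05), i.e. B shrinks by the factor (1+r)·0.95 = 0.97177.
This holds for months 1–109. Entering month 110 the balance is $384.57; 5% of the post-interest balance is now below $20.00, so the flat $20.00 minimum applies from here.
From month 110 a fixed $20.00 at rate r clears $384.57 in 26 more payments. Total: 109 + 26 = 135 months.

135 months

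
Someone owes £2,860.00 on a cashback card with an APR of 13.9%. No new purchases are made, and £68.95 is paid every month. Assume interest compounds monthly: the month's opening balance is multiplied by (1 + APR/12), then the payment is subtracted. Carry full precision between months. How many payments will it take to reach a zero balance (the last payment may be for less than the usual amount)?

57 months

Monthly rate r = 13.9%/12 = 1.15833% = 0.0115833.
Recurrence: B ← B·(1+r) − £68.95.
Month 1: interest £33.13; balance after payment £2,824.18.
Month 2: interest £32.71; balance after payment £2,787.94.
Closed form: n = −ln(1 − rB₀/P)/ln(1+r) = −ln(0.51953)/ln(1.01158) ≈ 56.859, so the balance reaches zero during payment 57.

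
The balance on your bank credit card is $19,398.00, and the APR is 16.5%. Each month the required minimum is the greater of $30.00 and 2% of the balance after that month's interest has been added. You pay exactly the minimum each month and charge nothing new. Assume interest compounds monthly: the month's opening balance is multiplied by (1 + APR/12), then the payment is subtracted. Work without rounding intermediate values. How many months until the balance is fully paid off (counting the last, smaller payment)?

477 months

Monthly rate r = 16.5%/12 = 1.375% = 0.01375.
While 2% of the post-interest balance exceeds $30.00, each month B ← (B·(1+r))·(1 − 0.02), i.e. B shrinks by the factor (1+r)·0.98 = 0.99347.
This holds for months 1–394. Entering month 395 the balance is $1,470.93; 2% of the post-interest balance is now below $30.00, so the flat $30.00 minimum applies from here.
From month 395 a fixed $30.00 at rate r clears $1,470.93 in 83 more payments. Total: 394 + 83 = 477 months.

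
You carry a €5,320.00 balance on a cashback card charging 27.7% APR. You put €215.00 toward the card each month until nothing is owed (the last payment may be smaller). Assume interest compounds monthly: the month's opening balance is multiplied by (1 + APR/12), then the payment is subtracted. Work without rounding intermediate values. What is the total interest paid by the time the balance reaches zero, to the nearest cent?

Monthly rate r = 27.7%/12 = 2.30833% = 0.0230833.
Payoff takes n = ⌈−ln(1 − rB₀/P)/ln(1+r)⌉ = ⌈37.102⌉ = 38 payments; the last is €22.26.
Total paid = 37·€215.00 + €22.26 = €7,977.26.
Total interest = total paid − principal = €7,977.26 − €5,320.00 = €2,657.26.

€2,657.26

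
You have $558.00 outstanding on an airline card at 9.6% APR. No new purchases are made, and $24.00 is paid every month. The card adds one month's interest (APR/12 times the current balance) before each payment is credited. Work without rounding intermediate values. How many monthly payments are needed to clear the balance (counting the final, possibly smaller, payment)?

Monthly rate r = 9.6%/12 = 0.8% = 0.008.
Recurrence: B ← B·(1+r) − $24.00.
Month 1: interest $4.46; balance after payment $538.46.
Month 2: interest $4.31; balance after payment $518.77.
Closed form: n = −ln(1 − rB₀/P)/ln(1+r) = −ln(0.814)/ln(1.008) ≈ 25.827, so the balance reaches zero during payment 26.

26 payments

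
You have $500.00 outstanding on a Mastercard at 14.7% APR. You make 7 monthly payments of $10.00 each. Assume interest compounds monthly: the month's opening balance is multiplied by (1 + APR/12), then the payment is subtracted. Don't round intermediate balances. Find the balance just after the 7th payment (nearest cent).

$471.86

Monthly rate r = 14.7%/12 = 1.225% = 0.01225.
Each month: B ← B·(1+r) − $10.00.
Month 1: interest $6.12; balance after payment $496.12.
Month 2: interest $6.08; balance after payment $492.20.
Month 3: interest $6.03; balance after payment $488.23.
Month 4: interest $5.98; balance after payment $484.21.
Month 5: interest $5.93; balance after payment $480.14.
Month 6: interest $5.88; balance after payment $476.03.
Month 7: interest $5.83; balance after payment $471.86.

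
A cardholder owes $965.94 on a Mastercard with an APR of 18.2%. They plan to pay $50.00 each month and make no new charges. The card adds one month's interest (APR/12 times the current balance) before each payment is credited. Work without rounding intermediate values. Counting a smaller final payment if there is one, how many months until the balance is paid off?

Monthly rate r = 18.2%/12 = 1.51667% = 0.0151667.
Recurrence: B ← B·(1+r) − $50.00.
Month 1: interest $14.65; balance after payment $930.59.
Month 2: interest $14.11; balance after payment $894.70.
Closed form: n = −ln(1 − rB₀/P)/ln(1+r) = −ln(0.707)/ln(1.01517) ≈ 23.034, so the balance reaches zero during payment 24.

24 payments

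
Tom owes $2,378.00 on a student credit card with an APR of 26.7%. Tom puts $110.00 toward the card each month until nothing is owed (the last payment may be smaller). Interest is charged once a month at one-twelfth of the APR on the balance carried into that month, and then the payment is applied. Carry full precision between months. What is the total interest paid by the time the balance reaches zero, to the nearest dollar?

$901

Monthly rate r = 26.7%/12 = 2.225% = 0.02225.
Payoff takes n = ⌈−ln(1 − rB₀/P)/ln(1+r)⌉ = ⌈29.804⌉ = 30 payments; the last is $88.59.
Total paid = 29·$110.00 + $88.59 = $3,278.59.
Total interest = total paid − principal = $3,278.59 − $2,378.00 = $900.59.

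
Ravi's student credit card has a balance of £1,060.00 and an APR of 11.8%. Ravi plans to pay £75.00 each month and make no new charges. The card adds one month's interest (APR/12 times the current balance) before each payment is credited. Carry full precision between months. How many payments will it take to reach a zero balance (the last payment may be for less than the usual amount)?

Monthly rate r = 11.8%/12 = 0.983333% = 0.00983333.
Recurrence: B ← B·(1+r) − £75.00.
Month 1: interest £10.42; balance after payment £995.42.
Month 2: interest £9.79; balance after payment £930.21.
Closed form: n = −ln(1 − rB₀/P)/ln(1+r) = −ln(0.86102)/ln(1.00983) ≈ 15.292, so the balance reaches zero during payment 16.

16 months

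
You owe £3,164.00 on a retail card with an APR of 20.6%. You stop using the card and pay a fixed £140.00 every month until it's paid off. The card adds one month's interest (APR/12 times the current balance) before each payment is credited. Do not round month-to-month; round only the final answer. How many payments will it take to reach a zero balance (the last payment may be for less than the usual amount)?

Monthly rate r = 20.6%/12 = 1.71667% = 0.0171667.
Recurrence: B ← B·(1+r) − £140.00.
Month 1: interest £54.32; balance after payment £3,078.32.
Month 2: interest £52.84; balance after payment £2,991.16.
Closed form: n = −ln(1 − rB₀/P)/ln(1+r) = −ln(0.61203)/ln(1.01717) ≈ 28.845, so the balance reaches zero during payment 29.

29 months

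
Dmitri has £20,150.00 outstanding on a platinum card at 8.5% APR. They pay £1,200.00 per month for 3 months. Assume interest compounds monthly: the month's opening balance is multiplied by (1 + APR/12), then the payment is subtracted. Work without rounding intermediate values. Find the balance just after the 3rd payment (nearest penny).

Monthly rate r = 8.5%/12 = 0.708333% = 0.00708333.
Each month: B ← B·(1+r) − £1,200.00.
Month 1: interest £142.73; balance after payment £19,092.73.
Month 2: interest £135.24; balance after payment £18,027.97.
Month 3: interest £127.70; balance after payment £16,955.67.

£16,955.67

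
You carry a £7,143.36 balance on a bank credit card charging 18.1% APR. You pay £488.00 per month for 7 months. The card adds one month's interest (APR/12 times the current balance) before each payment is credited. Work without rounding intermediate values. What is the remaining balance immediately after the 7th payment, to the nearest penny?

Monthly rate r = 18.1%/12 = 1.50833% = 0.0150833.
Each month: B ← B·(1+r) − £488.00.
Month 1: interest £107.75; balance after payment £6,763.11.
Month 2: interest £102.01; balance after payment £6,377.12.
Month 3: interest £96.19; balance after payment £5,985.30.
Month 4: interest £90.28; balance after payment £5,587.58.
Month 5: interest £84.28; balance after payment £5,183.86.
Month 6: interest £78.19; balance after payment £4,774.05.
Month 7: interest £72.01; balance after payment £4,358.06.

£4,358.06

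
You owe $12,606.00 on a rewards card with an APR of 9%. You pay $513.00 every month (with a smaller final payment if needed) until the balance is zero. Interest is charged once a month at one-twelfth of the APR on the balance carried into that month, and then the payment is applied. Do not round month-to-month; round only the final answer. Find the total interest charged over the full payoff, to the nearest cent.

$1,380.08

Monthly rate r = 9%/12 = 0.75% = 0.0075.
Payoff takes n = ⌈−ln(1 − rB₀/P)/ln(1+r)⌉ = ⌈27.263⌉ = 28 payments; the last is $135.08.
Total paid = 27·$513.00 + $135.08 = $13,986.08.
Total interest = total paid − principal = $13,986.08 − $12,606.00 = $1,380.08.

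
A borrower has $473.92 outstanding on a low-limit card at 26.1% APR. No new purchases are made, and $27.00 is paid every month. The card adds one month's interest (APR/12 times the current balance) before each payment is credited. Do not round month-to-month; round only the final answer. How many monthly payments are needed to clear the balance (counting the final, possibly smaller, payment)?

23 payments

Monthly rate r = 26.1%/12 = 2.175% = 0.02175.
Recurrence: B ← B·(1+r) − $27.00.
Month 1: interest $10.31; balance after payment $457.23.
Month 2: interest $9.94; balance after payment $440.17.
Closed form: n = −ln(1 − rB₀/P)/ln(1+r) = −ln(0.61823)/ln(1.02175) ≈ 22.350, so the balance reaches zero during payment 23.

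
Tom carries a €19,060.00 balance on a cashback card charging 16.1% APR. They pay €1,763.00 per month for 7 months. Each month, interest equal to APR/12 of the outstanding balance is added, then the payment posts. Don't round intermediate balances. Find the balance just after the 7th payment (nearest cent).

€8,074.75

Monthly rate r = 16.1%/12 = 1.34167% = 0.0134167.
Each month: B ← B·(1+r) − €1,763.00.
Month 1: interest €255.72; balance after payment €17,552.72.
Month 2: interest €235.50; balance after payment €16,025.22.
Month 3: interest €215.01; balance after payment €14,477.23.
Month 4: interest €194.24; balance after payment €12,908.46.
Month 5: interest €173.19; balance after payment €11,318.65.
Month 6: interest €151.86; balance after payment €9,707.51.
Month 7: interest €130.24; balance after payment €8,074.75.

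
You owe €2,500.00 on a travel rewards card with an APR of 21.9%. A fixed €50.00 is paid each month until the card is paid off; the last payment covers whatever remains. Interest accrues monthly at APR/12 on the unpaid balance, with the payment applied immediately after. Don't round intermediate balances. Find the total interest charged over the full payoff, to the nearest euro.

€4,235

Monthly rate r = 21.9%/12 = 1.825% = 0.01825.
Payoff takes n = ⌈−ln(1 − rB₀/P)/ln(1+r)⌉ = ⌈134.700⌉ = 135 payments; the last is €35.11.
Total paid = 134·€50.00 + €35.11 = €6,735.11.
Total interest = total paid − principal = €6,735.11 − €2,500.00 = €4,235.11.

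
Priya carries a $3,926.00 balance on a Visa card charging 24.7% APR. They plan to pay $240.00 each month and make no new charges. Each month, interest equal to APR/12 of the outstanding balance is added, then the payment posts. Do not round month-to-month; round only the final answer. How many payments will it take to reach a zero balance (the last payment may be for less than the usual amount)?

21 payments

Monthly rate r = 24.7%/12 = 2.05833% = 0.0205833.
Recurrence: B ← B·(1+r) − $240.00.
Month 1: interest $80.81; balance after payment $3,766.81.
Month 2: interest $77.53; balance after payment $3,604.34.
Closed form: n = −ln(1 − rB₀/P)/ln(1+r) = −ln(0.66329)/ln(1.02058) ≈ 20.150, so the balance reaches zero during payment 21.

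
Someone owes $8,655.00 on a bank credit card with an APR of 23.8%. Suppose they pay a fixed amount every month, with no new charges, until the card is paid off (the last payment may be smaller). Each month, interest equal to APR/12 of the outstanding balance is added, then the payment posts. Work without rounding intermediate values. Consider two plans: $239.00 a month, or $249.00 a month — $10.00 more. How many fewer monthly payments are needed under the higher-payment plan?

5 fewer payments

Monthly rate r = 23.8%/12 = 1.98333% = 0.0198333.
At $239.00/mo: n = ⌈−ln(1 − rB₀/P)/ln(1+r)⌉ = 65 payments (last $119.39); total interest = total paid − $8,655.00 = $6,760.39.
At $249.00/mo: 60 payments (last $133.68); total interest $6,169.68.
Payments saved = 65 − 60 = 5.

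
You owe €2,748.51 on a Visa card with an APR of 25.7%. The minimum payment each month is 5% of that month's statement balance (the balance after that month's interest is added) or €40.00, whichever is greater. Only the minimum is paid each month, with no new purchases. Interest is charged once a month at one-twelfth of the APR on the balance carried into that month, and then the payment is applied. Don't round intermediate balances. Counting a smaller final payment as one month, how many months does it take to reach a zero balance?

Monthly rate r = 25.7%/12 = 2.14167% = 0.0214167.
While 5% of the post-interest balance exceeds €40.00, each month B ← (B·(1+r))·(1 − 0.05), i.e. B shrinks by the factor (1+r)·0.95 = 0.97035.
This holds for months 1–42. Entering month 43 the balance is €776.27; 5% of the post-interest balance is now below €40.00, so the flat €40.00 minimum applies from here.
From month 43 a fixed €40.00 at rate r clears €776.27 in 26 more payments. Total: 42 + 26 = 68 months.

68 months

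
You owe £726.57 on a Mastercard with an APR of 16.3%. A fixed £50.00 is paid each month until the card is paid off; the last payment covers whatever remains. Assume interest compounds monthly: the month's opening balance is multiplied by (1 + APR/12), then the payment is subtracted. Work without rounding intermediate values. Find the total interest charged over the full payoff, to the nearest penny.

£88.36

Monthly rate r = 16.3%/12 = 1.35833% = 0.0135833.
Payoff takes n = ⌈−ln(1 − rB₀/P)/ln(1+r)⌉ = ⌈16.297⌉ = 17 payments; the last is £14.93.
Total paid = 16·£50.00 + £14.93 = £814.93.
Total interest = total paid − principal = £814.93 − £726.57 = £88.36.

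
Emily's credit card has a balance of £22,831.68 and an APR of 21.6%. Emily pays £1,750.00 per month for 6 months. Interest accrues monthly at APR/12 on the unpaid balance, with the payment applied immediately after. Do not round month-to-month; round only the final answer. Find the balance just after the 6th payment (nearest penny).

£14,427.17

Monthly rate r = 21.6%/12 = 1.8% = 0.018.
Each month: B ← B·(1+r) − £1,750.00.
Month 1: interest £410.97; balance after payment £21,492.65.
Month 2: interest £386.87; balance after payment £20,129.52.
Month 3: interest £362.33; balance after payment £18,741.85.
Month 4: interest £337.35; balance after payment £17,329.20.
Month 5: interest £311.93; balance after payment £15,891.13.
Month 6: interest £286.04; balance after payment £14,427.17.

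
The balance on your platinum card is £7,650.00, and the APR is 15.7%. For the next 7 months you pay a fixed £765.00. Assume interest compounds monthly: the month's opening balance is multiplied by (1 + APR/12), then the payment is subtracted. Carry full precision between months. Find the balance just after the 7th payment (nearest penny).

£2,808.89

Monthly rate r = 15.7%/12 = 1.30833% = 0.0130833.
Each month: B ← B·(1+r) − £765.00.
Month 1: interest £100.09; balance after payment £6,985.09.
Month 2: interest £91.39; balance after payment £6,311.48.
Month 3: interest £82.58; balance after payment £5,629.05.
Month 4: interest £73.65; balance after payment £4,937.70.
Month 5: interest £64.60; balance after payment £4,237.30.
Month 6: interest £55.44; balance after payment £3,527.74.
Month 7: interest £46.15; balance after payment £2,808.89.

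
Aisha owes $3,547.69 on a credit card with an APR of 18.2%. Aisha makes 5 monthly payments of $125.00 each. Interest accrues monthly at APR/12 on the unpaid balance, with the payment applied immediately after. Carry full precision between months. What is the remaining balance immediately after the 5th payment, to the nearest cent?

Monthly rate r = 18.2%/12 = 1.51667% = 0.0151667.
Each month: B ← B·(1+r) − $125.00.
Month 1: interest $53.81; balance after payment $3,476.50.
Month 2: interest $52.73; balance after payment $3,404.22.
Month 3: interest $51.63; balance after payment $3,330.85.
Month 4: interest $50.52; balance after payment $3,256.37.
Month 5: interest $49.39; balance after payment $3,180.76.

$3,180.76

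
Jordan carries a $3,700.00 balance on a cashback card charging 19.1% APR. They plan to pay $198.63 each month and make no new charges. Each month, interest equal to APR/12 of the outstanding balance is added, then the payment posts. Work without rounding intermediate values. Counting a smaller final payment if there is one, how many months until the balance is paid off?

23 months

Monthly rate r = 19.1%/12 = 1.59167% = 0.0159167.
Recurrence: B ← B·(1+r) − $198.63.
Month 1: interest $58.89; balance after payment $3,560.26.
Month 2: interest $56.67; balance after payment $3,418.30.
Closed form: n = −ln(1 − rB₀/P)/ln(1+r) = −ln(0.70351)/ln(1.01592) ≈ 22.270, so the balance reaches zero during payment 23.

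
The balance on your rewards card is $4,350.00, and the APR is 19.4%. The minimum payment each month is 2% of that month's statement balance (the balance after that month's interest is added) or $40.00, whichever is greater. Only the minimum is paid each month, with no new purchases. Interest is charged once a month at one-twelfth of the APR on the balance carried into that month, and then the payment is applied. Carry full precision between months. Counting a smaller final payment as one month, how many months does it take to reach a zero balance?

Monthly rate r = 19.4%/12 = 1.61667% = 0.0161667.
While 2% of the post-interest balance exceeds $40.00, each month B ← (B·(1+r))·(1 − 0.02), i.e. B shrinks by the factor (1+r)·0.98 = 0.99584.
This holds for months 1–191. Entering month 192 the balance is $1,963.24; 2% of the post-interest balance is now below $40.00, so the flat $40.00 minimum applies from here.
From month 192 a fixed $40.00 at rate r clears $1,963.24 in 99 more payments. Total: 191 + 99 = 290 months.

290 months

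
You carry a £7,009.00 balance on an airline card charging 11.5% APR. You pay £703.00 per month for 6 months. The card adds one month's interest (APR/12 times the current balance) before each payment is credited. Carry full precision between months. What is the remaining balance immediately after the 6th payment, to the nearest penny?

£3,101.44

Monthly rate r = 11.5%/12 = 0.958333% = 0.00958333.
Each month: B ← B·(1+r) − £703.00.
Month 1: interest £67.17; balance after payment £6,373.17.
Month 2: interest £61.08; balance after payment £5,731.25.
Month 3: interest £54.92; balance after payment £5,083.17.
Month 4: interest £48.71; balance after payment £4,428.88.
Month 5: interest £42.44; balance after payment £3,768.33.
Month 6: interest £36.11; balance after payment £3,101.44.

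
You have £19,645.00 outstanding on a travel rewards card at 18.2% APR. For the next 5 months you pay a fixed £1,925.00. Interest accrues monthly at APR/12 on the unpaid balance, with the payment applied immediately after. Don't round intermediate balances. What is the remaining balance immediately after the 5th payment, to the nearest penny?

£11,259.21

Monthly rate r = 18.2%/12 = 1.51667% = 0.0151667.
Each month: B ← B·(1+r) − £1,925.00.
Month 1: interest £297.95; balance after payment £18,017.95.
Month 2: interest £273.27; balance after payment £16,366.22.
Month 3: interest £248.22; balance after payment £14,689.44.
Month 4: interest £222.79; balance after payment £12,987.23.
Month 5: interest £196.97; balance after payment £11,259.21.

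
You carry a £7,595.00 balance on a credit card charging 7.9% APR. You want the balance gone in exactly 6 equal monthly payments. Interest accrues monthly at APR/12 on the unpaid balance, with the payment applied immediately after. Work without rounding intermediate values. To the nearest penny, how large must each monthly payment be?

£1,295.16

Monthly rate r = 7.9%/12 = 0.658333% = 0.00658333.
Level-payment amortization: P = B₀·r / (1 − (1+r)^(−n)) = 7595.00·0.00658333 / (1 − 1.00658^(−6)).
Denominator 1 − (1+r)^(−6) = 0.0386055987.
P = 50.0004 / 0.0386055987 ≈ 1295.16.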